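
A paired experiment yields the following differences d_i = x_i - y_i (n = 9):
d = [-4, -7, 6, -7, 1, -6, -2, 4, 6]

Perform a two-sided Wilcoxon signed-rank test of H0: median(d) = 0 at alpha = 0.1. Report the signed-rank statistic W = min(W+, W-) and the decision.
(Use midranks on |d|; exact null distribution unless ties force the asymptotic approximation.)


Step 1: Drop any zero differences (none here) and take |d_i|.
|d| = [4, 7, 6, 7, 1, 6, 2, 4, 6]
Step 2: Midrank |d_i| (ties get averaged ranks).
ranks: |4|->3.5, |7|->8.5, |6|->6, |7|->8.5, |1|->1, |6|->6, |2|->2, |4|->3.5, |6|->6
Step 3: Attach original signs; sum ranks with positive sign and with negative sign.
W+ = 6 + 1 + 3.5 + 6 = 16.5
W- = 3.5 + 8.5 + 8.5 + 6 + 2 = 28.5
(Check: W+ + W- = 45 should equal n(n+1)/2 = 45.)
Step 4: Test statistic W = min(W+, W-) = 16.5.
Step 5: Ties in |d|, so use the tie-corrected normal approximation.
        E[W] = n(n+1)/4 = 9*10/4 = 22.5.
        Tie groups: |d|=4 (t=2), |d|=6 (t=3), |d|=7 (t=2); sum(t^3 - t) = 36.
        Var[W] = n(n+1)(2n+1)/24 - sum(t^3-t)/48 = 1710/24 - 36/48 = 70.5.
        z = (W - E[W]) / sqrt(Var[W]) = (16.5 - 22.5) / 8.3964 = -0.7146.
        Two-sided p = 2*Phi(z) = 0.474863.
Step 6: alpha = 0.1. fail to reject H0.

W+ = 16.5, W- = 28.5, W = min = 16.5, p = 0.474863, fail to reject H0.


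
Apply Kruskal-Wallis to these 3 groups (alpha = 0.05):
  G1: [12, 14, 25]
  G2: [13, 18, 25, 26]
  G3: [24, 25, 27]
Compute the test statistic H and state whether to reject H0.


Step 1: Combine all N = 10 observations and assign midranks.
sorted (value, group, rank): (12,G1,1), (13,G2,2), (14,G1,3), (18,G2,4), (24,G3,5), (25,G1,7), (25,G2,7), (25,G3,7), (26,G2,9), (27,G3,10)
Step 2: Sum ranks within each group.
R_1 = 11 (n_1 = 3)
R_2 = 22 (n_2 = 4)
R_3 = 22 (n_3 = 3)
Step 3: H = 12/(N(N+1)) * sum(R_i^2/n_i) - 3(N+1)
     = 12/(10*11) * (11^2/3 + 22^2/4 + 22^2/3) - 3*11
     = 0.109091 * 322.667 - 33
     = 2.200000.
Step 4: Ties present; correction factor C = 1 - 24/(10^3 - 10) = 0.975758. Corrected H = 2.200000 / 0.975758 = 2.254658.
Step 5: Under H0, H ~ chi^2(2); p-value = 0.323897.
Step 6: alpha = 0.05. fail to reject H0.

H = 2.2547, df = 2, p = 0.323897, fail to reject H0.


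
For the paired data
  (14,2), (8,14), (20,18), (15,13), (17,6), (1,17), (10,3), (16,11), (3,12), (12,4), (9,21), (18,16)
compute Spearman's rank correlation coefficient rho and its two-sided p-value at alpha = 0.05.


Step 1: Rank x and y separately (midranks; no ties here).
rank(x): 14->7, 8->3, 20->12, 15->8, 17->10, 1->1, 10->5, 16->9, 3->2, 12->6, 9->4, 18->11
rank(y): 2->1, 14->8, 18->11, 13->7, 6->4, 17->10, 3->2, 11->5, 12->6, 4->3, 21->12, 16->9
Step 2: d_i = R_x(i) - R_y(i); compute d_i^2.
  (7-1)^2=36, (3-8)^2=25, (12-11)^2=1, (8-7)^2=1, (10-4)^2=36, (1-10)^2=81, (5-2)^2=9, (9-5)^2=16, (2-6)^2=16, (6-3)^2=9, (4-12)^2=64, (11-9)^2=4
sum(d^2) = 298.
Step 3: rho = 1 - 6*298 / (12*(12^2 - 1)) = 1 - 1788/1716 = -0.041958.
Step 4: Under H0, t = rho * sqrt((n-2)/(1-rho^2)) = -0.1328 ~ t(10).
Step 5: Two-sided p-value from the t-distribution with 10 df = 0.896986.
Step 6: alpha = 0.05. fail to reject H0.

rho = -0.0420, p = 0.896986, fail to reject H0 at alpha = 0.05.


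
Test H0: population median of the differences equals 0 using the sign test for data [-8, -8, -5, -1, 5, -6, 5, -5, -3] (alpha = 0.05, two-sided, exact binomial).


Step 1: Discard zero differences. Original n = 9; n_eff = number of nonzero differences = 9.
Nonzero differences (with sign): -8, -8, -5, -1, +5, -6, +5, -5, -3
Step 2: Count signs: positive = 2, negative = 7.
Step 3: Under H0: P(positive) = 0.5, so the number of positives S ~ Bin(9, 0.5).
Step 4: Two-sided exact p-value = sum of Bin(9,0.5) probabilities at or below the observed probability = 0.179688.
Step 5: alpha = 0.05. fail to reject H0.

n_eff = 9, pos = 2, neg = 7, p = 0.179688, fail to reject H0.


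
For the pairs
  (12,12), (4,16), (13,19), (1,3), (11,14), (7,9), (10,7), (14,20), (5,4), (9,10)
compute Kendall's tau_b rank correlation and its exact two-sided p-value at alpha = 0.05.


Step 1: Enumerate the 45 unordered pairs (i,j) with i<j and classify each by sign(x_j-x_i) * sign(y_j-y_i).
  (1,2):dx=-8,dy=+4->D; (1,3):dx=+1,dy=+7->C; (1,4):dx=-11,dy=-9->C; (1,5):dx=-1,dy=+2->D
  (1,6):dx=-5,dy=-3->C; (1,7):dx=-2,dy=-5->C; (1,8):dx=+2,dy=+8->C; (1,9):dx=-7,dy=-8->C
  (1,10):dx=-3,dy=-2->C; (2,3):dx=+9,dy=+3->C; (2,4):dx=-3,dy=-13->C; (2,5):dx=+7,dy=-2->D
  (2,6):dx=+3,dy=-7->D; (2,7):dx=+6,dy=-9->D; (2,8):dx=+10,dy=+4->C; (2,9):dx=+1,dy=-12->D
  (2,10):dx=+5,dy=-6->D; (3,4):dx=-12,dy=-16->C; (3,5):dx=-2,dy=-5->C; (3,6):dx=-6,dy=-10->C
  (3,7):dx=-3,dy=-12->C; (3,8):dx=+1,dy=+1->C; (3,9):dx=-8,dy=-15->C; (3,10):dx=-4,dy=-9->C
  (4,5):dx=+10,dy=+11->C; (4,6):dx=+6,dy=+6->C; (4,7):dx=+9,dy=+4->C; (4,8):dx=+13,dy=+17->C
  (4,9):dx=+4,dy=+1->C; (4,10):dx=+8,dy=+7->C; (5,6):dx=-4,dy=-5->C; (5,7):dx=-1,dy=-7->C
  (5,8):dx=+3,dy=+6->C; (5,9):dx=-6,dy=-10->C; (5,10):dx=-2,dy=-4->C; (6,7):dx=+3,dy=-2->D
  (6,8):dx=+7,dy=+11->C; (6,9):dx=-2,dy=-5->C; (6,10):dx=+2,dy=+1->C; (7,8):dx=+4,dy=+13->C
  (7,9):dx=-5,dy=-3->C; (7,10):dx=-1,dy=+3->D; (8,9):dx=-9,dy=-16->C; (8,10):dx=-5,dy=-10->C
  (9,10):dx=+4,dy=+6->C
Step 2: C = 36, D = 9, total pairs = 45.
Step 3: tau = (C - D)/(n(n-1)/2) = (36 - 9)/45 = 0.600000.
Step 4: Exact two-sided p-value (enumerate n! = 3628800 permutations of y under H0): p = 0.016666.
Step 5: alpha = 0.05. reject H0.

tau_b = 0.6000 (C=36, D=9), p = 0.016666, reject H0.


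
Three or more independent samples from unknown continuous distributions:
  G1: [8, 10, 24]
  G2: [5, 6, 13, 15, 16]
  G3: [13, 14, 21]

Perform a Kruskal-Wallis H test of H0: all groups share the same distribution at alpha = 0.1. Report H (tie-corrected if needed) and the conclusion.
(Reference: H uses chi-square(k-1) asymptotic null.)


Step 1: Combine all N = 11 observations and assign midranks.
sorted (value, group, rank): (5,G2,1), (6,G2,2), (8,G1,3), (10,G1,4), (13,G2,5.5), (13,G3,5.5), (14,G3,7), (15,G2,8), (16,G2,9), (21,G3,10), (24,G1,11)
Step 2: Sum ranks within each group.
R_1 = 18 (n_1 = 3)
R_2 = 25.5 (n_2 = 5)
R_3 = 22.5 (n_3 = 3)
Step 3: H = 12/(N(N+1)) * sum(R_i^2/n_i) - 3(N+1)
     = 12/(11*12) * (18^2/3 + 25.5^2/5 + 22.5^2/3) - 3*12
     = 0.090909 * 406.8 - 36
     = 0.981818.
Step 4: Ties present; correction factor C = 1 - 6/(11^3 - 11) = 0.995455. Corrected H = 0.981818 / 0.995455 = 0.986301.
Step 5: Under H0, H ~ chi^2(2); p-value = 0.610699.
Step 6: alpha = 0.1. fail to reject H0.

H = 0.9863, df = 2, p = 0.610699, fail to reject H0.


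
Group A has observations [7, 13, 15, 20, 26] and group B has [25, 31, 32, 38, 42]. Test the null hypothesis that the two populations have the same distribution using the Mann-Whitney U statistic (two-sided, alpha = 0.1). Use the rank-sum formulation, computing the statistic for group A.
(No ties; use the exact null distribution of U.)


Step 1: Combine and sort all 10 observations; assign midranks.
sorted (value, group): (7,X), (13,X), (15,X), (20,X), (25,Y), (26,X), (31,Y), (32,Y), (38,Y), (42,Y)
ranks: 7->1, 13->2, 15->3, 20->4, 25->5, 26->6, 31->7, 32->8, 38->9, 42->10
Step 2: Rank sum for X: R1 = 1 + 2 + 3 + 4 + 6 = 16.
Step 3: U_X = R1 - n1(n1+1)/2 = 16 - 5*6/2 = 16 - 15 = 1.
       U_Y = n1*n2 - U_X = 25 - 1 = 24.
Step 4: No ties, so the exact null distribution of U (based on enumerating the C(10,5) = 252 equally likely rank assignments) gives the two-sided p-value.
Step 5: p-value = 0.015873; compare to alpha = 0.1. reject H0.

U_X = 1, p = 0.015873, reject H0 at alpha = 0.1.


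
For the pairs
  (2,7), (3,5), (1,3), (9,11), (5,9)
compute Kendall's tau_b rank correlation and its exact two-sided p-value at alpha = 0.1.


Step 1: Enumerate the 10 unordered pairs (i,j) with i<j and classify each by sign(x_j-x_i) * sign(y_j-y_i).
  (1,2):dx=+1,dy=-2->D; (1,3):dx=-1,dy=-4->C; (1,4):dx=+7,dy=+4->C; (1,5):dx=+3,dy=+2->C
  (2,3):dx=-2,dy=-2->C; (2,4):dx=+6,dy=+6->C; (2,5):dx=+2,dy=+4->C; (3,4):dx=+8,dy=+8->C
  (3,5):dx=+4,dy=+6->C; (4,5):dx=-4,dy=-2->C
Step 2: C = 9, D = 1, total pairs = 10.
Step 3: tau = (C - D)/(n(n-1)/2) = (9 - 1)/10 = 0.800000.
Step 4: Exact two-sided p-value (enumerate n! = 120 permutations of y under H0): p = 0.083333.
Step 5: alpha = 0.1. reject H0.

tau_b = 0.8000 (C=9, D=1), p = 0.083333, reject H0.


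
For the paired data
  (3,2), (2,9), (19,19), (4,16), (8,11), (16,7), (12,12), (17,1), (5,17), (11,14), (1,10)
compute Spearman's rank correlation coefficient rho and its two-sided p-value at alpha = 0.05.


Step 1: Rank x and y separately (midranks; no ties here).
rank(x): 3->3, 2->2, 19->11, 4->4, 8->6, 16->9, 12->8, 17->10, 5->5, 11->7, 1->1
rank(y): 2->2, 9->4, 19->11, 16->9, 11->6, 7->3, 12->7, 1->1, 17->10, 14->8, 10->5
Step 2: d_i = R_x(i) - R_y(i); compute d_i^2.
  (3-2)^2=1, (2-4)^2=4, (11-11)^2=0, (4-9)^2=25, (6-6)^2=0, (9-3)^2=36, (8-7)^2=1, (10-1)^2=81, (5-10)^2=25, (7-8)^2=1, (1-5)^2=16
sum(d^2) = 190.
Step 3: rho = 1 - 6*190 / (11*(11^2 - 1)) = 1 - 1140/1320 = 0.136364.
Step 4: Under H0, t = rho * sqrt((n-2)/(1-rho^2)) = 0.4129 ~ t(9).
Step 5: Two-sided p-value from the t-distribution with 9 df = 0.689309.
Step 6: alpha = 0.05. fail to reject H0.

rho = 0.1364, p = 0.689309, fail to reject H0 at alpha = 0.05.


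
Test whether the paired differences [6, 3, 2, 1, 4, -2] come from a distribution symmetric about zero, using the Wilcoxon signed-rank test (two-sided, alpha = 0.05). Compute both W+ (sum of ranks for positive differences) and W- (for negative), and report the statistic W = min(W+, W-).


Step 1: Drop any zero differences (none here) and take |d_i|.
|d| = [6, 3, 2, 1, 4, 2]
Step 2: Midrank |d_i| (ties get averaged ranks).
ranks: |6|->6, |3|->4, |2|->2.5, |1|->1, |4|->5, |2|->2.5
Step 3: Attach original signs; sum ranks with positive sign and with negative sign.
W+ = 6 + 4 + 2.5 + 1 + 5 = 18.5
W- = 2.5 = 2.5
(Check: W+ + W- = 21 should equal n(n+1)/2 = 21.)
Step 4: Test statistic W = min(W+, W-) = 2.5.
Step 5: Ties in |d|, so use the tie-corrected normal approximation.
        E[W] = n(n+1)/4 = 6*7/4 = 10.5.
        Tie groups: |d|=2 (t=2); sum(t^3 - t) = 6.
        Var[W] = n(n+1)(2n+1)/24 - sum(t^3-t)/48 = 546/24 - 6/48 = 22.625.
        z = (W - E[W]) / sqrt(Var[W]) = (2.5 - 10.5) / 4.7566 = -1.6819.
        Two-sided p = 2*Phi(z) = 0.092592.
Step 6: alpha = 0.05. fail to reject H0.

W+ = 18.5, W- = 2.5, W = min = 2.5, p = 0.092592, fail to reject H0.


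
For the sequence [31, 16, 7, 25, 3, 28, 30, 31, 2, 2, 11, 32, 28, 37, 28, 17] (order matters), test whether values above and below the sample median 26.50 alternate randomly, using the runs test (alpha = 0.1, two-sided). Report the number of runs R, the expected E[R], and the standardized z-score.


Step 1: Compute median = 26.50; label A = above, B = below.
Labels in order: ABBBBAAABBBAAAAB  (n_A = 8, n_B = 8)
Step 2: Count runs R = 6.
Step 3: Under H0 (random ordering), E[R] = 2*n_A*n_B/(n_A+n_B) + 1 = 2*8*8/16 + 1 = 9.0000.
        Var[R] = 2*n_A*n_B*(2*n_A*n_B - n_A - n_B) / ((n_A+n_B)^2 * (n_A+n_B-1)) = 14336/3840 = 3.7333.
        SD[R] = 1.9322.
Step 4: Continuity-corrected z = (R + 0.5 - E[R]) / SD[R] = (6 + 0.5 - 9.0000) / 1.9322 = -1.2939.
Step 5: Two-sided p-value via normal approximation = 2*(1 - Phi(|z|)) = 0.195709.
Step 6: alpha = 0.1. fail to reject H0.

R = 6, z = -1.2939, p = 0.195709, fail to reject H0.


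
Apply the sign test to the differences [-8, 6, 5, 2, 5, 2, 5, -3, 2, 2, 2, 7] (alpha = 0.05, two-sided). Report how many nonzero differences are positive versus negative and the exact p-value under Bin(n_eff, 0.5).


Step 1: Discard zero differences. Original n = 12; n_eff = number of nonzero differences = 12.
Nonzero differences (with sign): -8, +6, +5, +2, +5, +2, +5, -3, +2, +2, +2, +7
Step 2: Count signs: positive = 10, negative = 2.
Step 3: Under H0: P(positive) = 0.5, so the number of positives S ~ Bin(12, 0.5).
Step 4: Two-sided exact p-value = sum of Bin(12,0.5) probabilities at or below the observed probability = 0.038574.
Step 5: alpha = 0.05. reject H0.

n_eff = 12, pos = 10, neg = 2, p = 0.038574, reject H0.


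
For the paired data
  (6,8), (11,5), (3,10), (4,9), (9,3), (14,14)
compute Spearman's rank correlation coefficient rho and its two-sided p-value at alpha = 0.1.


Step 1: Rank x and y separately (midranks; no ties here).
rank(x): 6->3, 11->5, 3->1, 4->2, 9->4, 14->6
rank(y): 8->3, 5->2, 10->5, 9->4, 3->1, 14->6
Step 2: d_i = R_x(i) - R_y(i); compute d_i^2.
  (3-3)^2=0, (5-2)^2=9, (1-5)^2=16, (2-4)^2=4, (4-1)^2=9, (6-6)^2=0
sum(d^2) = 38.
Step 3: rho = 1 - 6*38 / (6*(6^2 - 1)) = 1 - 228/210 = -0.085714.
Step 4: Under H0, t = rho * sqrt((n-2)/(1-rho^2)) = -0.1721 ~ t(4).
Step 5: Two-sided p-value from the t-distribution with 4 df = 0.871743.
Step 6: alpha = 0.1. fail to reject H0.

rho = -0.0857, p = 0.871743, fail to reject H0 at alpha = 0.1.


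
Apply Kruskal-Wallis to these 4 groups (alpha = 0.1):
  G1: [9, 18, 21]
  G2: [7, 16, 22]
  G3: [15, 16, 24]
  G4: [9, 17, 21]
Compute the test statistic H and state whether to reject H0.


Step 1: Combine all N = 12 observations and assign midranks.
sorted (value, group, rank): (7,G2,1), (9,G1,2.5), (9,G4,2.5), (15,G3,4), (16,G2,5.5), (16,G3,5.5), (17,G4,7), (18,G1,8), (21,G1,9.5), (21,G4,9.5), (22,G2,11), (24,G3,12)
Step 2: Sum ranks within each group.
R_1 = 20 (n_1 = 3)
R_2 = 17.5 (n_2 = 3)
R_3 = 21.5 (n_3 = 3)
R_4 = 19 (n_4 = 3)
Step 3: H = 12/(N(N+1)) * sum(R_i^2/n_i) - 3(N+1)
     = 12/(12*13) * (20^2/3 + 17.5^2/3 + 21.5^2/3 + 19^2/3) - 3*13
     = 0.076923 * 509.833 - 39
     = 0.217949.
Step 4: Ties present; correction factor C = 1 - 18/(12^3 - 12) = 0.989510. Corrected H = 0.217949 / 0.989510 = 0.220259.
Step 5: Under H0, H ~ chi^2(3); p-value = 0.974254.
Step 6: alpha = 0.1. fail to reject H0.

H = 0.2203, df = 3, p = 0.974254, fail to reject H0.


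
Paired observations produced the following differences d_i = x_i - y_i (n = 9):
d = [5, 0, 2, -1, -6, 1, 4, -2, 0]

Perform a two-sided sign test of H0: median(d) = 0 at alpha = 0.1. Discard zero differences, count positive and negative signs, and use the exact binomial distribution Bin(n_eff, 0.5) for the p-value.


Step 1: Discard zero differences. Original n = 9; n_eff = number of nonzero differences = 7.
Nonzero differences (with sign): +5, +2, -1, -6, +1, +4, -2
Step 2: Count signs: positive = 4, negative = 3.
Step 3: Under H0: P(positive) = 0.5, so the number of positives S ~ Bin(7, 0.5).
Step 4: Two-sided exact p-value = sum of Bin(7,0.5) probabilities at or below the observed probability = 1.000000.
Step 5: alpha = 0.1. fail to reject H0.

n_eff = 7, pos = 4, neg = 3, p = 1.000000, fail to reject H0.


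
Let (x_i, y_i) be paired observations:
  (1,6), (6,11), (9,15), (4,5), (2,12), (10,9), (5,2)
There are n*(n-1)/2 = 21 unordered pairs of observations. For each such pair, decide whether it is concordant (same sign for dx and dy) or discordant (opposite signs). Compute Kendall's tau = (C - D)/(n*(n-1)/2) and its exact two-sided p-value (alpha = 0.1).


Step 1: Enumerate the 21 unordered pairs (i,j) with i<j and classify each by sign(x_j-x_i) * sign(y_j-y_i).
  (1,2):dx=+5,dy=+5->C; (1,3):dx=+8,dy=+9->C; (1,4):dx=+3,dy=-1->D; (1,5):dx=+1,dy=+6->C
  (1,6):dx=+9,dy=+3->C; (1,7):dx=+4,dy=-4->D; (2,3):dx=+3,dy=+4->C; (2,4):dx=-2,dy=-6->C
  (2,5):dx=-4,dy=+1->D; (2,6):dx=+4,dy=-2->D; (2,7):dx=-1,dy=-9->C; (3,4):dx=-5,dy=-10->C
  (3,5):dx=-7,dy=-3->C; (3,6):dx=+1,dy=-6->D; (3,7):dx=-4,dy=-13->C; (4,5):dx=-2,dy=+7->D
  (4,6):dx=+6,dy=+4->C; (4,7):dx=+1,dy=-3->D; (5,6):dx=+8,dy=-3->D; (5,7):dx=+3,dy=-10->D
  (6,7):dx=-5,dy=-7->C
Step 2: C = 12, D = 9, total pairs = 21.
Step 3: tau = (C - D)/(n(n-1)/2) = (12 - 9)/21 = 0.142857.
Step 4: Exact two-sided p-value (enumerate n! = 5040 permutations of y under H0): p = 0.772619.
Step 5: alpha = 0.1. fail to reject H0.

tau_b = 0.1429 (C=12, D=9), p = 0.772619, fail to reject H0.


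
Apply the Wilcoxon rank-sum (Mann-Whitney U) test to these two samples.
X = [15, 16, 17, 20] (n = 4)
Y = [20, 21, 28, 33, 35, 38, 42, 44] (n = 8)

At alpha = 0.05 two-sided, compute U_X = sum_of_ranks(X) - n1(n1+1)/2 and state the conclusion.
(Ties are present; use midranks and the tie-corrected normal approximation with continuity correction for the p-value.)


Step 1: Combine and sort all 12 observations; assign midranks.
sorted (value, group): (15,X), (16,X), (17,X), (20,X), (20,Y), (21,Y), (28,Y), (33,Y), (35,Y), (38,Y), (42,Y), (44,Y)
ranks: 15->1, 16->2, 17->3, 20->4.5, 20->4.5, 21->6, 28->7, 33->8, 35->9, 38->10, 42->11, 44->12
Step 2: Rank sum for X: R1 = 1 + 2 + 3 + 4.5 = 10.5.
Step 3: U_X = R1 - n1(n1+1)/2 = 10.5 - 4*5/2 = 10.5 - 10 = 0.5.
       U_Y = n1*n2 - U_X = 32 - 0.5 = 31.5.
Step 4: Ties are present, so use the tie-corrected normal approximation (with continuity correction) for the p-value.
Step 5: p-value = 0.010708; compare to alpha = 0.05. reject H0.

U_X = 0.5, p = 0.010708, reject H0 at alpha = 0.05.


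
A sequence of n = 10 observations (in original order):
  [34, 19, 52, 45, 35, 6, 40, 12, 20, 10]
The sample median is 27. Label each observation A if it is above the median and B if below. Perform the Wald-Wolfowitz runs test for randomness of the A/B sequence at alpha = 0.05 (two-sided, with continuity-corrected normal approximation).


Step 1: Compute median = 27; label A = above, B = below.
Labels in order: ABAAABABBB  (n_A = 5, n_B = 5)
Step 2: Count runs R = 6.
Step 3: Under H0 (random ordering), E[R] = 2*n_A*n_B/(n_A+n_B) + 1 = 2*5*5/10 + 1 = 6.0000.
        Var[R] = 2*n_A*n_B*(2*n_A*n_B - n_A - n_B) / ((n_A+n_B)^2 * (n_A+n_B-1)) = 2000/900 = 2.2222.
        SD[R] = 1.4907.
Step 4: R = E[R], so z = 0 with no continuity correction.
Step 5: Two-sided p-value via normal approximation = 2*(1 - Phi(|z|)) = 1.000000.
Step 6: alpha = 0.05. fail to reject H0.

R = 6, z = 0.0000, p = 1.000000, fail to reject H0.


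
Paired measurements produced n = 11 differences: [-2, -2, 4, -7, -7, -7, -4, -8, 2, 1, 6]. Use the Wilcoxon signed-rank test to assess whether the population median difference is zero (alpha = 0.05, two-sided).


Step 1: Drop any zero differences (none here) and take |d_i|.
|d| = [2, 2, 4, 7, 7, 7, 4, 8, 2, 1, 6]
Step 2: Midrank |d_i| (ties get averaged ranks).
ranks: |2|->3, |2|->3, |4|->5.5, |7|->9, |7|->9, |7|->9, |4|->5.5, |8|->11, |2|->3, |1|->1, |6|->7
Step 3: Attach original signs; sum ranks with positive sign and with negative sign.
W+ = 5.5 + 3 + 1 + 7 = 16.5
W- = 3 + 3 + 9 + 9 + 9 + 5.5 + 11 = 49.5
(Check: W+ + W- = 66 should equal n(n+1)/2 = 66.)
Step 4: Test statistic W = min(W+, W-) = 16.5.
Step 5: Ties in |d|, so use the tie-corrected normal approximation.
        E[W] = n(n+1)/4 = 11*12/4 = 33.
        Tie groups: |d|=2 (t=3), |d|=4 (t=2), |d|=7 (t=3); sum(t^3 - t) = 54.
        Var[W] = n(n+1)(2n+1)/24 - sum(t^3-t)/48 = 3036/24 - 54/48 = 125.375.
        z = (W - E[W]) / sqrt(Var[W]) = (16.5 - 33) / 11.1971 = -1.4736.
        Two-sided p = 2*Phi(z) = 0.140590.
Step 6: alpha = 0.05. fail to reject H0.

W+ = 16.5, W- = 49.5, W = min = 16.5, p = 0.140590, fail to reject H0.


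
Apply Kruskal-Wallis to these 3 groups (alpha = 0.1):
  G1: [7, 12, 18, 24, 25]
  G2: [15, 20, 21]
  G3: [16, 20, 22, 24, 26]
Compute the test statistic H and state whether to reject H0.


Step 1: Combine all N = 13 observations and assign midranks.
sorted (value, group, rank): (7,G1,1), (12,G1,2), (15,G2,3), (16,G3,4), (18,G1,5), (20,G2,6.5), (20,G3,6.5), (21,G2,8), (22,G3,9), (24,G1,10.5), (24,G3,10.5), (25,G1,12), (26,G3,13)
Step 2: Sum ranks within each group.
R_1 = 30.5 (n_1 = 5)
R_2 = 17.5 (n_2 = 3)
R_3 = 43 (n_3 = 5)
Step 3: H = 12/(N(N+1)) * sum(R_i^2/n_i) - 3(N+1)
     = 12/(13*14) * (30.5^2/5 + 17.5^2/3 + 43^2/5) - 3*14
     = 0.065934 * 657.933 - 42
     = 1.380220.
Step 4: Ties present; correction factor C = 1 - 12/(13^3 - 13) = 0.994505. Corrected H = 1.380220 / 0.994505 = 1.387845.
Step 5: Under H0, H ~ chi^2(2); p-value = 0.499612.
Step 6: alpha = 0.1. fail to reject H0.

H = 1.3878, df = 2, p = 0.499612, fail to reject H0.


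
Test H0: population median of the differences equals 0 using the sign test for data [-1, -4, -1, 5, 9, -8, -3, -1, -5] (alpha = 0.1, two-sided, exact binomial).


Step 1: Discard zero differences. Original n = 9; n_eff = number of nonzero differences = 9.
Nonzero differences (with sign): -1, -4, -1, +5, +9, -8, -3, -1, -5
Step 2: Count signs: positive = 2, negative = 7.
Step 3: Under H0: P(positive) = 0.5, so the number of positives S ~ Bin(9, 0.5).
Step 4: Two-sided exact p-value = sum of Bin(9,0.5) probabilities at or below the observed probability = 0.179688.
Step 5: alpha = 0.1. fail to reject H0.

n_eff = 9, pos = 2, neg = 7, p = 0.179688, fail to reject H0.


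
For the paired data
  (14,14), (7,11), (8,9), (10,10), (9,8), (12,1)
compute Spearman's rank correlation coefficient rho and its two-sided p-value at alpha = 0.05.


Step 1: Rank x and y separately (midranks; no ties here).
rank(x): 14->6, 7->1, 8->2, 10->4, 9->3, 12->5
rank(y): 14->6, 11->5, 9->3, 10->4, 8->2, 1->1
Step 2: d_i = R_x(i) - R_y(i); compute d_i^2.
  (6-6)^2=0, (1-5)^2=16, (2-3)^2=1, (4-4)^2=0, (3-2)^2=1, (5-1)^2=16
sum(d^2) = 34.
Step 3: rho = 1 - 6*34 / (6*(6^2 - 1)) = 1 - 204/210 = 0.028571.
Step 4: Under H0, t = rho * sqrt((n-2)/(1-rho^2)) = 0.0572 ~ t(4).
Step 5: Two-sided p-value from the t-distribution with 4 df = 0.957155.
Step 6: alpha = 0.05. fail to reject H0.

rho = 0.0286, p = 0.957155, fail to reject H0 at alpha = 0.05.


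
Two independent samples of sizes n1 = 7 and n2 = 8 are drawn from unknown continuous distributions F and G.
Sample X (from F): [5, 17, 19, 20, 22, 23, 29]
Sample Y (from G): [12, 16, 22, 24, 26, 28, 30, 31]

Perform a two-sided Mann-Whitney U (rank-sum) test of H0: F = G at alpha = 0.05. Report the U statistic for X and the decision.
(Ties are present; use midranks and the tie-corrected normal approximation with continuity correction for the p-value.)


Step 1: Combine and sort all 15 observations; assign midranks.
sorted (value, group): (5,X), (12,Y), (16,Y), (17,X), (19,X), (20,X), (22,X), (22,Y), (23,X), (24,Y), (26,Y), (28,Y), (29,X), (30,Y), (31,Y)
ranks: 5->1, 12->2, 16->3, 17->4, 19->5, 20->6, 22->7.5, 22->7.5, 23->9, 24->10, 26->11, 28->12, 29->13, 30->14, 31->15
Step 2: Rank sum for X: R1 = 1 + 4 + 5 + 6 + 7.5 + 9 + 13 = 45.5.
Step 3: U_X = R1 - n1(n1+1)/2 = 45.5 - 7*8/2 = 45.5 - 28 = 17.5.
       U_Y = n1*n2 - U_X = 56 - 17.5 = 38.5.
Step 4: Ties are present, so use the tie-corrected normal approximation (with continuity correction) for the p-value.
Step 5: p-value = 0.246738; compare to alpha = 0.05. fail to reject H0.

U_X = 17.5, p = 0.246738, fail to reject H0 at alpha = 0.05.


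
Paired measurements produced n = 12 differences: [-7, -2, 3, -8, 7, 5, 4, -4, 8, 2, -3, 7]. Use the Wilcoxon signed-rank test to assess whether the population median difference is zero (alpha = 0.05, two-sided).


Step 1: Drop any zero differences (none here) and take |d_i|.
|d| = [7, 2, 3, 8, 7, 5, 4, 4, 8, 2, 3, 7]
Step 2: Midrank |d_i| (ties get averaged ranks).
ranks: |7|->9, |2|->1.5, |3|->3.5, |8|->11.5, |7|->9, |5|->7, |4|->5.5, |4|->5.5, |8|->11.5, |2|->1.5, |3|->3.5, |7|->9
Step 3: Attach original signs; sum ranks with positive sign and with negative sign.
W+ = 3.5 + 9 + 7 + 5.5 + 11.5 + 1.5 + 9 = 47
W- = 9 + 1.5 + 11.5 + 5.5 + 3.5 = 31
(Check: W+ + W- = 78 should equal n(n+1)/2 = 78.)
Step 4: Test statistic W = min(W+, W-) = 31.
Step 5: Ties in |d|, so use the tie-corrected normal approximation.
        E[W] = n(n+1)/4 = 12*13/4 = 39.
        Tie groups: |d|=2 (t=2), |d|=3 (t=2), |d|=4 (t=2), |d|=7 (t=3), |d|=8 (t=2); sum(t^3 - t) = 48.
        Var[W] = n(n+1)(2n+1)/24 - sum(t^3-t)/48 = 3900/24 - 48/48 = 161.5.
        z = (W - E[W]) / sqrt(Var[W]) = (31 - 39) / 12.7083 = -0.6295.
        Two-sided p = 2*Phi(z) = 0.529014.
Step 6: alpha = 0.05. fail to reject H0.

W+ = 47, W- = 31, W = min = 31, p = 0.529014, fail to reject H0.


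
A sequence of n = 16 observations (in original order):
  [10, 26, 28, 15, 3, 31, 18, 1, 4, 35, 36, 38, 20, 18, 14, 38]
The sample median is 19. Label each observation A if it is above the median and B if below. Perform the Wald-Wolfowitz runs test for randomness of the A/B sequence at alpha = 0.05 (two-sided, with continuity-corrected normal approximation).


Step 1: Compute median = 19; label A = above, B = below.
Labels in order: BAABBABBBAAAABBA  (n_A = 8, n_B = 8)
Step 2: Count runs R = 8.
Step 3: Under H0 (random ordering), E[R] = 2*n_A*n_B/(n_A+n_B) + 1 = 2*8*8/16 + 1 = 9.0000.
        Var[R] = 2*n_A*n_B*(2*n_A*n_B - n_A - n_B) / ((n_A+n_B)^2 * (n_A+n_B-1)) = 14336/3840 = 3.7333.
        SD[R] = 1.9322.
Step 4: Continuity-corrected z = (R + 0.5 - E[R]) / SD[R] = (8 + 0.5 - 9.0000) / 1.9322 = -0.2588.
Step 5: Two-sided p-value via normal approximation = 2*(1 - Phi(|z|)) = 0.795809.
Step 6: alpha = 0.05. fail to reject H0.

R = 8, z = -0.2588, p = 0.795809, fail to reject H0.


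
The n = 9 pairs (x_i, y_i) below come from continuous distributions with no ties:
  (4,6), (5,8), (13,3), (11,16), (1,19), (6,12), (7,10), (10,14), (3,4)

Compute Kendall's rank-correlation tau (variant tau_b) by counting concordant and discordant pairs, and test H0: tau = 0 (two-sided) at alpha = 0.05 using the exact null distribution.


Step 1: Enumerate the 36 unordered pairs (i,j) with i<j and classify each by sign(x_j-x_i) * sign(y_j-y_i).
  (1,2):dx=+1,dy=+2->C; (1,3):dx=+9,dy=-3->D; (1,4):dx=+7,dy=+10->C; (1,5):dx=-3,dy=+13->D
  (1,6):dx=+2,dy=+6->C; (1,7):dx=+3,dy=+4->C; (1,8):dx=+6,dy=+8->C; (1,9):dx=-1,dy=-2->C
  (2,3):dx=+8,dy=-5->D; (2,4):dx=+6,dy=+8->C; (2,5):dx=-4,dy=+11->D; (2,6):dx=+1,dy=+4->C
  (2,7):dx=+2,dy=+2->C; (2,8):dx=+5,dy=+6->C; (2,9):dx=-2,dy=-4->C; (3,4):dx=-2,dy=+13->D
  (3,5):dx=-12,dy=+16->D; (3,6):dx=-7,dy=+9->D; (3,7):dx=-6,dy=+7->D; (3,8):dx=-3,dy=+11->D
  (3,9):dx=-10,dy=+1->D; (4,5):dx=-10,dy=+3->D; (4,6):dx=-5,dy=-4->C; (4,7):dx=-4,dy=-6->C
  (4,8):dx=-1,dy=-2->C; (4,9):dx=-8,dy=-12->C; (5,6):dx=+5,dy=-7->D; (5,7):dx=+6,dy=-9->D
  (5,8):dx=+9,dy=-5->D; (5,9):dx=+2,dy=-15->D; (6,7):dx=+1,dy=-2->D; (6,8):dx=+4,dy=+2->C
  (6,9):dx=-3,dy=-8->C; (7,8):dx=+3,dy=+4->C; (7,9):dx=-4,dy=-6->C; (8,9):dx=-7,dy=-10->C
Step 2: C = 20, D = 16, total pairs = 36.
Step 3: tau = (C - D)/(n(n-1)/2) = (20 - 16)/36 = 0.111111.
Step 4: Exact two-sided p-value (enumerate n! = 362880 permutations of y under H0): p = 0.761414.
Step 5: alpha = 0.05. fail to reject H0.

tau_b = 0.1111 (C=20, D=16), p = 0.761414, fail to reject H0.


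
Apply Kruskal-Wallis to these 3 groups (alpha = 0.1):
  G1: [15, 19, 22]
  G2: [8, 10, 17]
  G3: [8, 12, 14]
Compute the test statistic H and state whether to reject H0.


Step 1: Combine all N = 9 observations and assign midranks.
sorted (value, group, rank): (8,G2,1.5), (8,G3,1.5), (10,G2,3), (12,G3,4), (14,G3,5), (15,G1,6), (17,G2,7), (19,G1,8), (22,G1,9)
Step 2: Sum ranks within each group.
R_1 = 23 (n_1 = 3)
R_2 = 11.5 (n_2 = 3)
R_3 = 10.5 (n_3 = 3)
Step 3: H = 12/(N(N+1)) * sum(R_i^2/n_i) - 3(N+1)
     = 12/(9*10) * (23^2/3 + 11.5^2/3 + 10.5^2/3) - 3*10
     = 0.133333 * 257.167 - 30
     = 4.288889.
Step 4: Ties present; correction factor C = 1 - 6/(9^3 - 9) = 0.991667. Corrected H = 4.288889 / 0.991667 = 4.324930.
Step 5: Under H0, H ~ chi^2(2); p-value = 0.115041.
Step 6: alpha = 0.1. fail to reject H0.

H = 4.3249, df = 2, p = 0.115041, fail to reject H0.


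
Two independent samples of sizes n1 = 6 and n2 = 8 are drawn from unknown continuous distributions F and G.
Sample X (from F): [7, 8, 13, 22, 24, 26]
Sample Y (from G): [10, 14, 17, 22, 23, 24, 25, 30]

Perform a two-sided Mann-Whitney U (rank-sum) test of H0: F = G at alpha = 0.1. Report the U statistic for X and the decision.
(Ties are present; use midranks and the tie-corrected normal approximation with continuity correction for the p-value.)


Step 1: Combine and sort all 14 observations; assign midranks.
sorted (value, group): (7,X), (8,X), (10,Y), (13,X), (14,Y), (17,Y), (22,X), (22,Y), (23,Y), (24,X), (24,Y), (25,Y), (26,X), (30,Y)
ranks: 7->1, 8->2, 10->3, 13->4, 14->5, 17->6, 22->7.5, 22->7.5, 23->9, 24->10.5, 24->10.5, 25->12, 26->13, 30->14
Step 2: Rank sum for X: R1 = 1 + 2 + 4 + 7.5 + 10.5 + 13 = 38.
Step 3: U_X = R1 - n1(n1+1)/2 = 38 - 6*7/2 = 38 - 21 = 17.
       U_Y = n1*n2 - U_X = 48 - 17 = 31.
Step 4: Ties are present, so use the tie-corrected normal approximation (with continuity correction) for the p-value.
Step 5: p-value = 0.400350; compare to alpha = 0.1. fail to reject H0.

U_X = 17, p = 0.400350, fail to reject H0 at alpha = 0.1.


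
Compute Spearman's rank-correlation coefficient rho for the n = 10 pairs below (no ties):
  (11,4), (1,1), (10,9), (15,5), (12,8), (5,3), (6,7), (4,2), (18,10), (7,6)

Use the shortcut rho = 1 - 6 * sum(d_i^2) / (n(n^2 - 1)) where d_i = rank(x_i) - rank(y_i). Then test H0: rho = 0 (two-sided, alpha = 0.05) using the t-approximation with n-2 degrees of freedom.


Step 1: Rank x and y separately (midranks; no ties here).
rank(x): 11->7, 1->1, 10->6, 15->9, 12->8, 5->3, 6->4, 4->2, 18->10, 7->5
rank(y): 4->4, 1->1, 9->9, 5->5, 8->8, 3->3, 7->7, 2->2, 10->10, 6->6
Step 2: d_i = R_x(i) - R_y(i); compute d_i^2.
  (7-4)^2=9, (1-1)^2=0, (6-9)^2=9, (9-5)^2=16, (8-8)^2=0, (3-3)^2=0, (4-7)^2=9, (2-2)^2=0, (10-10)^2=0, (5-6)^2=1
sum(d^2) = 44.
Step 3: rho = 1 - 6*44 / (10*(10^2 - 1)) = 1 - 264/990 = 0.733333.
Step 4: Under H0, t = rho * sqrt((n-2)/(1-rho^2)) = 3.0509 ~ t(8).
Step 5: Two-sided p-value from the t-distribution with 8 df = 0.015801.
Step 6: alpha = 0.05. reject H0.

rho = 0.7333, p = 0.015801, reject H0 at alpha = 0.05.


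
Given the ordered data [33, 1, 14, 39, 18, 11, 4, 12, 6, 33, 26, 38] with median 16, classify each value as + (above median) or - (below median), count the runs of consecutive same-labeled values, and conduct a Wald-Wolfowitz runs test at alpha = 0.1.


Step 1: Compute median = 16; label A = above, B = below.
Labels in order: ABBAABBBBAAA  (n_A = 6, n_B = 6)
Step 2: Count runs R = 5.
Step 3: Under H0 (random ordering), E[R] = 2*n_A*n_B/(n_A+n_B) + 1 = 2*6*6/12 + 1 = 7.0000.
        Var[R] = 2*n_A*n_B*(2*n_A*n_B - n_A - n_B) / ((n_A+n_B)^2 * (n_A+n_B-1)) = 4320/1584 = 2.7273.
        SD[R] = 1.6514.
Step 4: Continuity-corrected z = (R + 0.5 - E[R]) / SD[R] = (5 + 0.5 - 7.0000) / 1.6514 = -0.9083.
Step 5: Two-sided p-value via normal approximation = 2*(1 - Phi(|z|)) = 0.363722.
Step 6: alpha = 0.1. fail to reject H0.

R = 5, z = -0.9083, p = 0.363722, fail to reject H0.


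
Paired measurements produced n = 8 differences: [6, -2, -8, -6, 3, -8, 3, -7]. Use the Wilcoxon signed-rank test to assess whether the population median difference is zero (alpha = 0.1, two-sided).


Step 1: Drop any zero differences (none here) and take |d_i|.
|d| = [6, 2, 8, 6, 3, 8, 3, 7]
Step 2: Midrank |d_i| (ties get averaged ranks).
ranks: |6|->4.5, |2|->1, |8|->7.5, |6|->4.5, |3|->2.5, |8|->7.5, |3|->2.5, |7|->6
Step 3: Attach original signs; sum ranks with positive sign and with negative sign.
W+ = 4.5 + 2.5 + 2.5 = 9.5
W- = 1 + 7.5 + 4.5 + 7.5 + 6 = 26.5
(Check: W+ + W- = 36 should equal n(n+1)/2 = 36.)
Step 4: Test statistic W = min(W+, W-) = 9.5.
Step 5: Ties in |d|, so use the tie-corrected normal approximation.
        E[W] = n(n+1)/4 = 8*9/4 = 18.
        Tie groups: |d|=3 (t=2), |d|=6 (t=2), |d|=8 (t=2); sum(t^3 - t) = 18.
        Var[W] = n(n+1)(2n+1)/24 - sum(t^3-t)/48 = 1224/24 - 18/48 = 50.625.
        z = (W - E[W]) / sqrt(Var[W]) = (9.5 - 18) / 7.1151 = -1.1946.
        Two-sided p = 2*Phi(z) = 0.232228.
Step 6: alpha = 0.1. fail to reject H0.

W+ = 9.5, W- = 26.5, W = min = 9.5, p = 0.232228, fail to reject H0.


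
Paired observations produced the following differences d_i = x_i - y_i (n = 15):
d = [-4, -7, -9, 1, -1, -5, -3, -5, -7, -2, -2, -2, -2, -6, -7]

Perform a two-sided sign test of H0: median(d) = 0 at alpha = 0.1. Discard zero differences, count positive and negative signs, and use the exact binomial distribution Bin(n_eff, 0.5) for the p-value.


Step 1: Discard zero differences. Original n = 15; n_eff = number of nonzero differences = 15.
Nonzero differences (with sign): -4, -7, -9, +1, -1, -5, -3, -5, -7, -2, -2, -2, -2, -6, -7
Step 2: Count signs: positive = 1, negative = 14.
Step 3: Under H0: P(positive) = 0.5, so the number of positives S ~ Bin(15, 0.5).
Step 4: Two-sided exact p-value = sum of Bin(15,0.5) probabilities at or below the observed probability = 0.000977.
Step 5: alpha = 0.1. reject H0.

n_eff = 15, pos = 1, neg = 14, p = 0.000977, reject H0.


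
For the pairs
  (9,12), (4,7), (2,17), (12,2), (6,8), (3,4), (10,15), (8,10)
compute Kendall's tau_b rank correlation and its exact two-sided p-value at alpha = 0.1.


Step 1: Enumerate the 28 unordered pairs (i,j) with i<j and classify each by sign(x_j-x_i) * sign(y_j-y_i).
  (1,2):dx=-5,dy=-5->C; (1,3):dx=-7,dy=+5->D; (1,4):dx=+3,dy=-10->D; (1,5):dx=-3,dy=-4->C
  (1,6):dx=-6,dy=-8->C; (1,7):dx=+1,dy=+3->C; (1,8):dx=-1,dy=-2->C; (2,3):dx=-2,dy=+10->D
  (2,4):dx=+8,dy=-5->D; (2,5):dx=+2,dy=+1->C; (2,6):dx=-1,dy=-3->C; (2,7):dx=+6,dy=+8->C
  (2,8):dx=+4,dy=+3->C; (3,4):dx=+10,dy=-15->D; (3,5):dx=+4,dy=-9->D; (3,6):dx=+1,dy=-13->D
  (3,7):dx=+8,dy=-2->D; (3,8):dx=+6,dy=-7->D; (4,5):dx=-6,dy=+6->D; (4,6):dx=-9,dy=+2->D
  (4,7):dx=-2,dy=+13->D; (4,8):dx=-4,dy=+8->D; (5,6):dx=-3,dy=-4->C; (5,7):dx=+4,dy=+7->C
  (5,8):dx=+2,dy=+2->C; (6,7):dx=+7,dy=+11->C; (6,8):dx=+5,dy=+6->C; (7,8):dx=-2,dy=-5->C
Step 2: C = 15, D = 13, total pairs = 28.
Step 3: tau = (C - D)/(n(n-1)/2) = (15 - 13)/28 = 0.071429.
Step 4: Exact two-sided p-value (enumerate n! = 40320 permutations of y under H0): p = 0.904861.
Step 5: alpha = 0.1. fail to reject H0.

tau_b = 0.0714 (C=15, D=13), p = 0.904861, fail to reject H0.


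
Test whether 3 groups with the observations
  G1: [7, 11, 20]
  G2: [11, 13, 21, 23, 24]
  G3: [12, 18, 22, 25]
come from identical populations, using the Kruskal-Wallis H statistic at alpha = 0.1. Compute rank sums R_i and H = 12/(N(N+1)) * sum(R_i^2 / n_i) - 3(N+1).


Step 1: Combine all N = 12 observations and assign midranks.
sorted (value, group, rank): (7,G1,1), (11,G1,2.5), (11,G2,2.5), (12,G3,4), (13,G2,5), (18,G3,6), (20,G1,7), (21,G2,8), (22,G3,9), (23,G2,10), (24,G2,11), (25,G3,12)
Step 2: Sum ranks within each group.
R_1 = 10.5 (n_1 = 3)
R_2 = 36.5 (n_2 = 5)
R_3 = 31 (n_3 = 4)
Step 3: H = 12/(N(N+1)) * sum(R_i^2/n_i) - 3(N+1)
     = 12/(12*13) * (10.5^2/3 + 36.5^2/5 + 31^2/4) - 3*13
     = 0.076923 * 543.45 - 39
     = 2.803846.
Step 4: Ties present; correction factor C = 1 - 6/(12^3 - 12) = 0.996503. Corrected H = 2.803846 / 0.996503 = 2.813684.
Step 5: Under H0, H ~ chi^2(2); p-value = 0.244915.
Step 6: alpha = 0.1. fail to reject H0.

H = 2.8137, df = 2, p = 0.244915, fail to reject H0.


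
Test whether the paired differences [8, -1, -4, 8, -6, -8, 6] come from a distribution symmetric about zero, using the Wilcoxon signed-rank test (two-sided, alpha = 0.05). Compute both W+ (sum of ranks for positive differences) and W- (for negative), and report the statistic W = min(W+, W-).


Step 1: Drop any zero differences (none here) and take |d_i|.
|d| = [8, 1, 4, 8, 6, 8, 6]
Step 2: Midrank |d_i| (ties get averaged ranks).
ranks: |8|->6, |1|->1, |4|->2, |8|->6, |6|->3.5, |8|->6, |6|->3.5
Step 3: Attach original signs; sum ranks with positive sign and with negative sign.
W+ = 6 + 6 + 3.5 = 15.5
W- = 1 + 2 + 3.5 + 6 = 12.5
(Check: W+ + W- = 28 should equal n(n+1)/2 = 28.)
Step 4: Test statistic W = min(W+, W-) = 12.5.
Step 5: Ties in |d|, so use the tie-corrected normal approximation.
        E[W] = n(n+1)/4 = 7*8/4 = 14.
        Tie groups: |d|=6 (t=2), |d|=8 (t=3); sum(t^3 - t) = 30.
        Var[W] = n(n+1)(2n+1)/24 - sum(t^3-t)/48 = 840/24 - 30/48 = 34.375.
        z = (W - E[W]) / sqrt(Var[W]) = (12.5 - 14) / 5.8630 = -0.2558.
        Two-sided p = 2*Phi(z) = 0.798074.
Step 6: alpha = 0.05. fail to reject H0.

W+ = 15.5, W- = 12.5, W = min = 12.5, p = 0.798074, fail to reject H0.


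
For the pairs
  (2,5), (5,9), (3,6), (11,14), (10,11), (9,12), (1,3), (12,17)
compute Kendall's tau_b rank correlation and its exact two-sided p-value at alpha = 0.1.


Step 1: Enumerate the 28 unordered pairs (i,j) with i<j and classify each by sign(x_j-x_i) * sign(y_j-y_i).
  (1,2):dx=+3,dy=+4->C; (1,3):dx=+1,dy=+1->C; (1,4):dx=+9,dy=+9->C; (1,5):dx=+8,dy=+6->C
  (1,6):dx=+7,dy=+7->C; (1,7):dx=-1,dy=-2->C; (1,8):dx=+10,dy=+12->C; (2,3):dx=-2,dy=-3->C
  (2,4):dx=+6,dy=+5->C; (2,5):dx=+5,dy=+2->C; (2,6):dx=+4,dy=+3->C; (2,7):dx=-4,dy=-6->C
  (2,8):dx=+7,dy=+8->C; (3,4):dx=+8,dy=+8->C; (3,5):dx=+7,dy=+5->C; (3,6):dx=+6,dy=+6->C
  (3,7):dx=-2,dy=-3->C; (3,8):dx=+9,dy=+11->C; (4,5):dx=-1,dy=-3->C; (4,6):dx=-2,dy=-2->C
  (4,7):dx=-10,dy=-11->C; (4,8):dx=+1,dy=+3->C; (5,6):dx=-1,dy=+1->D; (5,7):dx=-9,dy=-8->C
  (5,8):dx=+2,dy=+6->C; (6,7):dx=-8,dy=-9->C; (6,8):dx=+3,dy=+5->C; (7,8):dx=+11,dy=+14->C
Step 2: C = 27, D = 1, total pairs = 28.
Step 3: tau = (C - D)/(n(n-1)/2) = (27 - 1)/28 = 0.928571.
Step 4: Exact two-sided p-value (enumerate n! = 40320 permutations of y under H0): p = 0.000397.
Step 5: alpha = 0.1. reject H0.

tau_b = 0.9286 (C=27, D=1), p = 0.000397, reject H0.


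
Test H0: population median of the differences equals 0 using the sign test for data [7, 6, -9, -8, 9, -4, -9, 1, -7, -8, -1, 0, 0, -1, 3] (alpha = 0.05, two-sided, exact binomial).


Step 1: Discard zero differences. Original n = 15; n_eff = number of nonzero differences = 13.
Nonzero differences (with sign): +7, +6, -9, -8, +9, -4, -9, +1, -7, -8, -1, -1, +3
Step 2: Count signs: positive = 5, negative = 8.
Step 3: Under H0: P(positive) = 0.5, so the number of positives S ~ Bin(13, 0.5).
Step 4: Two-sided exact p-value = sum of Bin(13,0.5) probabilities at or below the observed probability = 0.581055.
Step 5: alpha = 0.05. fail to reject H0.

n_eff = 13, pos = 5, neg = 8, p = 0.581055, fail to reject H0.


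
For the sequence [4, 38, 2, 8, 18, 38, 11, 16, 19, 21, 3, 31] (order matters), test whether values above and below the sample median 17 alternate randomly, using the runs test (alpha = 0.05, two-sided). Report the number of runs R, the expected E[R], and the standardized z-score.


Step 1: Compute median = 17; label A = above, B = below.
Labels in order: BABBAABBAABA  (n_A = 6, n_B = 6)
Step 2: Count runs R = 8.
Step 3: Under H0 (random ordering), E[R] = 2*n_A*n_B/(n_A+n_B) + 1 = 2*6*6/12 + 1 = 7.0000.
        Var[R] = 2*n_A*n_B*(2*n_A*n_B - n_A - n_B) / ((n_A+n_B)^2 * (n_A+n_B-1)) = 4320/1584 = 2.7273.
        SD[R] = 1.6514.
Step 4: Continuity-corrected z = (R - 0.5 - E[R]) / SD[R] = (8 - 0.5 - 7.0000) / 1.6514 = 0.3028.
Step 5: Two-sided p-value via normal approximation = 2*(1 - Phi(|z|)) = 0.762069.
Step 6: alpha = 0.05. fail to reject H0.

R = 8, z = 0.3028, p = 0.762069, fail to reject H0.


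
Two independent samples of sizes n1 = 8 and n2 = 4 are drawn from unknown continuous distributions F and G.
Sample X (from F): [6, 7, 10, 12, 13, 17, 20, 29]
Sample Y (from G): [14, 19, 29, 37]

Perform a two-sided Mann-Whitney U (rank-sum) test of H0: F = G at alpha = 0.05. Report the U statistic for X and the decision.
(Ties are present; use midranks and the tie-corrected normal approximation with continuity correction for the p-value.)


Step 1: Combine and sort all 12 observations; assign midranks.
sorted (value, group): (6,X), (7,X), (10,X), (12,X), (13,X), (14,Y), (17,X), (19,Y), (20,X), (29,X), (29,Y), (37,Y)
ranks: 6->1, 7->2, 10->3, 12->4, 13->5, 14->6, 17->7, 19->8, 20->9, 29->10.5, 29->10.5, 37->12
Step 2: Rank sum for X: R1 = 1 + 2 + 3 + 4 + 5 + 7 + 9 + 10.5 = 41.5.
Step 3: U_X = R1 - n1(n1+1)/2 = 41.5 - 8*9/2 = 41.5 - 36 = 5.5.
       U_Y = n1*n2 - U_X = 32 - 5.5 = 26.5.
Step 4: Ties are present, so use the tie-corrected normal approximation (with continuity correction) for the p-value.
Step 5: p-value = 0.088869; compare to alpha = 0.05. fail to reject H0.

U_X = 5.5, p = 0.088869, fail to reject H0 at alpha = 0.05.


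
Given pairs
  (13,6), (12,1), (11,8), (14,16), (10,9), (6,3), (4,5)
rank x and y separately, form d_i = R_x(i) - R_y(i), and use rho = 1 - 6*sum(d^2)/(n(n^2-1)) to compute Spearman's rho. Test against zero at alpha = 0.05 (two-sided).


Step 1: Rank x and y separately (midranks; no ties here).
rank(x): 13->6, 12->5, 11->4, 14->7, 10->3, 6->2, 4->1
rank(y): 6->4, 1->1, 8->5, 16->7, 9->6, 3->2, 5->3
Step 2: d_i = R_x(i) - R_y(i); compute d_i^2.
  (6-4)^2=4, (5-1)^2=16, (4-5)^2=1, (7-7)^2=0, (3-6)^2=9, (2-2)^2=0, (1-3)^2=4
sum(d^2) = 34.
Step 3: rho = 1 - 6*34 / (7*(7^2 - 1)) = 1 - 204/336 = 0.392857.
Step 4: Under H0, t = rho * sqrt((n-2)/(1-rho^2)) = 0.9553 ~ t(5).
Step 5: Two-sided p-value from the t-distribution with 5 df = 0.383317.
Step 6: alpha = 0.05. fail to reject H0.

rho = 0.3929, p = 0.383317, fail to reject H0 at alpha = 0.05.
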